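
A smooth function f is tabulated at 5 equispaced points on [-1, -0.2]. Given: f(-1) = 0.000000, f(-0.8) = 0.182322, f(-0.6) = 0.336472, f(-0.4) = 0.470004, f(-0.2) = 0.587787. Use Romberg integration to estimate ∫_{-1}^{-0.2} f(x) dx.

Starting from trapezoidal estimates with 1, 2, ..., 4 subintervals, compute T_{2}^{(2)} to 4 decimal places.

0.2580

T_{0}^{(0)} (trapezoid, 1 panel, h=0.8000): 0.235115
T_{1}^{(0)} (trapezoid, 2 panels, h=0.4000): 0.252146
T_{2}^{(0)} (trapezoid, 4 panels, h=0.2000): 0.256538
T_{1}^{(1)} = 0.252146 + (0.252146 − 0.235115)/3 = 0.257823
T_{2}^{(1)} = 0.256538 + (0.256538 − 0.252146)/3 = 0.258002
T_{2}^{(2)} = 0.258002 + (0.258002 − 0.257823)/15 = 0.258014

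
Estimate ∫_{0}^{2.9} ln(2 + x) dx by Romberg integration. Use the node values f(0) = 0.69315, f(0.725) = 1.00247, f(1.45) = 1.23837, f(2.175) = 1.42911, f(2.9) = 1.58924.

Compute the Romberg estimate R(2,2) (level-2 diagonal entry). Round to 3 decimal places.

R(0,0) (trapezoid, 1 panel, h=2.9000): 3.30947
R(1,0) (trapezoid, 2 panels, h=1.4500): 3.45037
R(2,0) (trapezoid, 4 panels, h=0.7250): 3.48808
R(1,1) = 3.45037 + (3.45037 − 3.30947)/3 = 3.49734
R(2,1) = 3.48808 + (3.48808 − 3.45037)/3 = 3.50065
R(2,2) = 3.50065 + (3.50065 − 3.49734)/15 = 3.50087

3.501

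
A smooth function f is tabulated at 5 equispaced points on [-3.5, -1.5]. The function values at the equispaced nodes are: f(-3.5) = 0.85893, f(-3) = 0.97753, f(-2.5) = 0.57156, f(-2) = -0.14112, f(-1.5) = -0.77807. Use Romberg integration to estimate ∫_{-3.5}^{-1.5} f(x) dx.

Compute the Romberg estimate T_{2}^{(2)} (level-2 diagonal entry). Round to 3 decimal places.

T_{0}^{(0)} (trapezoid, 1 panel, h=2.0000): 0.08086
T_{1}^{(0)} (trapezoid, 2 panels, h=1.0000): 0.61199
T_{2}^{(0)} (trapezoid, 4 panels, h=0.5000): 0.72420
T_{1}^{(1)} = 0.61199 + (0.61199 − 0.08086)/3 = 0.78903
T_{2}^{(1)} = 0.72420 + (0.72420 − 0.61199)/3 = 0.76160
T_{2}^{(2)} = 0.76160 + (0.76160 − 0.78903)/15 = 0.75977

0.760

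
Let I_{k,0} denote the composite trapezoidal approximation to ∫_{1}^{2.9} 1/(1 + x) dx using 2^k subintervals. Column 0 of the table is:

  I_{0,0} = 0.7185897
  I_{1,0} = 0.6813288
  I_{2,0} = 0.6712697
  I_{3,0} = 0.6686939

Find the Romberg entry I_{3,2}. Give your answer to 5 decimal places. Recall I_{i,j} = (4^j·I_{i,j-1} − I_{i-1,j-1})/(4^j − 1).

0.66783

I_{2,1} = (4·0.6712697 − 0.6813288) / 3 = 0.6679167
I_{3,1} = (4·0.6686939 − 0.6712697) / 3 = 0.6678353
I_{3,2} = 0.6678353 + (0.6678353 − 0.6679167)/15 = 0.6678299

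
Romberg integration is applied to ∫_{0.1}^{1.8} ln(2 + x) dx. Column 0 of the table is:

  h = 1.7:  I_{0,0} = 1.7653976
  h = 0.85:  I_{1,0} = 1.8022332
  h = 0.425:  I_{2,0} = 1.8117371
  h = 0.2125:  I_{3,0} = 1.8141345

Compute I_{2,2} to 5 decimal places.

1.81493

I_{1,1} = (4·1.8022332 − 1.7653976) / 3 = 1.8145117
I_{2,1} = 1.8117371 + (1.8117371 − 1.8022332)/3 = 1.8149051
I_{2,2} = (16·1.8149051 − 1.8145117) / 15 = 1.8149313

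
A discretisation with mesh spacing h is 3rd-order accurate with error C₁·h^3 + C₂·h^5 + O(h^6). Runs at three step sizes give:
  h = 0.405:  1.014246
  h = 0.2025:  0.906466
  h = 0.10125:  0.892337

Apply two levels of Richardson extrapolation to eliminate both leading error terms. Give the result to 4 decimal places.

0.8903

First eliminate the h^3 term (factor 2^3 = 8):
  B₁ = (8·0.906466 − 1.014246)/7 = 0.891069
  B₂ = (8·0.892337 − 0.906466)/7 = 0.890319
Then eliminate the h^5 term (factor 2^5 = 32):
  (32·0.890319 − 0.891069)/31 = 0.890295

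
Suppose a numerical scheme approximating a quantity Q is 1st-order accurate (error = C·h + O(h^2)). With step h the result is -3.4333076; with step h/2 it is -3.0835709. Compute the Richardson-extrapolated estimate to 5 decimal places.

The leading error scales as h; refining by a factor of 2 reduces it by 2^1 = 2.
Extrapolated value = (2·A(h/2) − A(h)) / (2 − 1)
= (2·(-3.0835709) − (-3.4333076)) / 1
= -2.7338342 / 1 = -2.7338342

-2.73383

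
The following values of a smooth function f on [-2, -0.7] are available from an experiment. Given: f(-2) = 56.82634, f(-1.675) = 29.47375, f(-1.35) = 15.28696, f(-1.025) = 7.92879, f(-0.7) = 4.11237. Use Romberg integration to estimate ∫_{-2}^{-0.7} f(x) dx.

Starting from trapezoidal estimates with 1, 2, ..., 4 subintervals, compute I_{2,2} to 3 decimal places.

I_{0,0} (trapezoid, 1 panel, h=1.3000): 39.61016
I_{1,0} (trapezoid, 2 panels, h=0.6500): 29.74160
I_{2,0} (trapezoid, 4 panels, h=0.3250): 27.02663
I_{1,1} = 29.74160 + (29.74160 − 39.61016)/3 = 26.45208
I_{2,1} = 27.02663 + (27.02663 − 29.74160)/3 = 26.12164
I_{2,2} = 26.12164 + (26.12164 − 26.45208)/15 = 26.09961

26.100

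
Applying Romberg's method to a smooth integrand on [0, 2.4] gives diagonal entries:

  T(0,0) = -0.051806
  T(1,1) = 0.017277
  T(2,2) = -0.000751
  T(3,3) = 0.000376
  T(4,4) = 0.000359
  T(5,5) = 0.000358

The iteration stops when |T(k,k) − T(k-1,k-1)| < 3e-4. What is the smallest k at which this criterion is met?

k = 4

|T(1,1) − T(0,0)| = 0.069083 ≥ 3e-4
|T(2,2) − T(1,1)| = 0.018028 ≥ 3e-4
|T(3,3) − T(2,2)| = 0.001127 ≥ 3e-4
|T(4,4) − T(3,3)| = 0.000017 < 3e-4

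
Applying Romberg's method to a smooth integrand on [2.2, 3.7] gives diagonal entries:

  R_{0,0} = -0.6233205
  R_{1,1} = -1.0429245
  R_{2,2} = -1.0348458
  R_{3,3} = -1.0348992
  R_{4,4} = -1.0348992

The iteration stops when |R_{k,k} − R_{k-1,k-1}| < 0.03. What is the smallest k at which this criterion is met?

|R_{1,1} − R_{0,0}| = 0.4196040 ≥ 0.03
|R_{2,2} − R_{1,1}| = 0.0080787 < 0.03

k = 2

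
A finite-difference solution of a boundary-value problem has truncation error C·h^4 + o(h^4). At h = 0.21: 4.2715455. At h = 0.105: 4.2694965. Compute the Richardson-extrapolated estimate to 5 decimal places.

Extrapolated value = (16·A(h/2) − A(h)) / (16 − 1)
= (16·4.2694965 − 4.2715455) / 15
= 64.0403985 / 15 = 4.2693599

4.26936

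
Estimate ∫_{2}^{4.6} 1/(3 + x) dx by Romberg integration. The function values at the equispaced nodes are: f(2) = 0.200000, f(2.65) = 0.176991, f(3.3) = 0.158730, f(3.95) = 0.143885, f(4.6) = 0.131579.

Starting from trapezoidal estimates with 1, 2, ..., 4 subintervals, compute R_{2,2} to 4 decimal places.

R_{0,0} (trapezoid, 1 panel, h=2.6000): 0.431053
R_{1,0} (trapezoid, 2 panels, h=1.3000): 0.421875
R_{2,0} (trapezoid, 4 panels, h=0.6500): 0.419507
R_{1,1} = 0.421875 + (0.421875 − 0.431053)/3 = 0.418816
R_{2,1} = 0.419507 + (0.419507 − 0.421875)/3 = 0.418718
R_{2,2} = 0.418718 + (0.418718 − 0.418816)/15 = 0.418711

0.4187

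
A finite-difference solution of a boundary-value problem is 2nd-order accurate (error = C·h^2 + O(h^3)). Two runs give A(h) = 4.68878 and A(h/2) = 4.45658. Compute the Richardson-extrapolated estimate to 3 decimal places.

Extrapolated value = (4·A(h/2) − A(h)) / (4 − 1)
= (4·4.45658 − 4.68878) / 3
= 13.13754 / 3 = 4.37918

4.379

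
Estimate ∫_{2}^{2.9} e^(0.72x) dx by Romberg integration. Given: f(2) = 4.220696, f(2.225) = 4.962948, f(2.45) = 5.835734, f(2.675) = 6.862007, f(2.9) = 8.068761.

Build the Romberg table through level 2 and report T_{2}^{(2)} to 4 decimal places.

T_{0}^{(0)} (trapezoid, 1 panel, h=0.9000): 5.530256
T_{1}^{(0)} (trapezoid, 2 panels, h=0.4500): 5.391208
T_{2}^{(0)} (trapezoid, 4 panels, h=0.2250): 5.356219
T_{1}^{(1)} = 5.391208 + (5.391208 − 5.530256)/3 = 5.344859
T_{2}^{(1)} = 5.356219 + (5.356219 − 5.391208)/3 = 5.344556
T_{2}^{(2)} = 5.344556 + (5.344556 − 5.344859)/15 = 5.344536

5.3445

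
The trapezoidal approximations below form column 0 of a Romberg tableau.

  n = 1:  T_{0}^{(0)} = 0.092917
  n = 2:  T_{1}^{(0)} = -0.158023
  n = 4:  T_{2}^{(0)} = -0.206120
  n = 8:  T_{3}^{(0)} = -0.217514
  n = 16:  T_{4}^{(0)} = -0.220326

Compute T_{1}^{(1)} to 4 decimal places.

-0.2417

T_{1}^{(1)} = -0.158023 + (-0.158023 − 0.092917)/3 = -0.241670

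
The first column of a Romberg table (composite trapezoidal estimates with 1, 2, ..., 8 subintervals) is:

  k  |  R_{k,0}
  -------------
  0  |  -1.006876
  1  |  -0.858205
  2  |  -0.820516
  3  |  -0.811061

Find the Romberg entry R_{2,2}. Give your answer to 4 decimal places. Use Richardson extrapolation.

Richardson extrapolation on the trapezoidal column (denominator 4−1=3):
R_{1,1} = -0.858205 + (-0.858205 − (-1.006876))/3 = -0.808648
R_{2,1} = -0.820516 + (-0.820516 − (-0.858205))/3 = -0.807953
R_{2,2} = -0.807953 + (-0.807953 − (-0.808648))/15 = -0.807907

-0.8079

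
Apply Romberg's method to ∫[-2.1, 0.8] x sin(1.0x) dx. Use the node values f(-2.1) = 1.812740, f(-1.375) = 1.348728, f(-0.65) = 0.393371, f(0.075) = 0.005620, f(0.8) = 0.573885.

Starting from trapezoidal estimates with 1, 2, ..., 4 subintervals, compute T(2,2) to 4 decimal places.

2.0869

T(0,0) (trapezoid, 1 panel, h=2.9000): 3.460606
T(1,0) (trapezoid, 2 panels, h=1.4500): 2.300691
T(2,0) (trapezoid, 4 panels, h=0.7250): 2.132248
T(1,1) = 2.300691 + (2.300691 − 3.460606)/3 = 1.914053
T(2,1) = 2.132248 + (2.132248 − 2.300691)/3 = 2.076100
T(2,2) = 2.076100 + (2.076100 − 1.914053)/15 = 2.086903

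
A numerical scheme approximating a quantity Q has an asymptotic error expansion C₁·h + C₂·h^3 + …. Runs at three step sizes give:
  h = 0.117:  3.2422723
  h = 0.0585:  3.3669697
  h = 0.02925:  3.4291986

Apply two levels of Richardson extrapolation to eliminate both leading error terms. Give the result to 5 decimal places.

3.49139

First eliminate the h term (factor 2^1 = 2):
  B₁ = (2·3.3669697 − 3.2422723)/1 = 3.4916671
  B₂ = (2·3.4291986 − 3.3669697)/1 = 3.4914275
Then eliminate the h^3 term (factor 2^3 = 8):
  (8·3.4914275 − 3.4916671)/7 = 3.4913933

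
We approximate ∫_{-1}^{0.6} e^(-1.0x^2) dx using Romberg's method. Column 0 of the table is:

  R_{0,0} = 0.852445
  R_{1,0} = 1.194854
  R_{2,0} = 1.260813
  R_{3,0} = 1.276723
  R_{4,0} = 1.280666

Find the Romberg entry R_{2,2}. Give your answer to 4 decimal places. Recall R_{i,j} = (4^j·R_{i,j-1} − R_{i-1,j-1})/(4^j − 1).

Richardson extrapolation on the trapezoidal column (denominator 4−1=3):
R_{1,1} = (4·1.194854 − 0.852445) / 3 = 1.308990
R_{2,1} = (4·1.260813 − 1.194854) / 3 = 1.282799
R_{2,2} = 1.282799 + (1.282799 − 1.308990)/15 = 1.281053
(Column j=1 coincides with Simpson's rule on the same nodes.)

1.2811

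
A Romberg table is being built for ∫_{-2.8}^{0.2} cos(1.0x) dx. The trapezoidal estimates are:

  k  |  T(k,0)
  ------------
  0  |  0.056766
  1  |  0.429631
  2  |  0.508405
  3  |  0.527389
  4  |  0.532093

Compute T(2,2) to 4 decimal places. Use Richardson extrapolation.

T(1,1) = (4·0.429631 − 0.056766) / 3 = 0.553919
T(2,1) = 0.508405 + (0.508405 − 0.429631)/3 = 0.534663
T(2,2) = 0.534663 + (0.534663 − 0.553919)/15 = 0.533379
(Column j=1 coincides with Simpson's rule on the same nodes.)

0.5334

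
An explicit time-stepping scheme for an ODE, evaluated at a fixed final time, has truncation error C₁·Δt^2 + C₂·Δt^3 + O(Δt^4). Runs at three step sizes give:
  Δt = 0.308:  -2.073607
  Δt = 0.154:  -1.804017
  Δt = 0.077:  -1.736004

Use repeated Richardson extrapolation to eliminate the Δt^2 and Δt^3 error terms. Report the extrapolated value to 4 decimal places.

First eliminate the Δt^2 term (factor 2^2 = 4):
  B₁ = (4·(-1.804017) − (-2.073607))/3 = -1.714154
  B₂ = (4·(-1.736004) − (-1.804017))/3 = -1.713333
Then eliminate the Δt^3 term (factor 2^3 = 8):
  (8·(-1.713333) − (-1.714154))/7 = -1.713216

-1.7132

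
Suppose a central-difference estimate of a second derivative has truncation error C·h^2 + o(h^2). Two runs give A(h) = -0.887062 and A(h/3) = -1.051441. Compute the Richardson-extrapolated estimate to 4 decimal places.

Extrapolated value = (9·A(h/3) − A(h)) / (9 − 1)
= (9·(-1.051441) − (-0.887062)) / 8
= -8.575907 / 8 = -1.071988

-1.0720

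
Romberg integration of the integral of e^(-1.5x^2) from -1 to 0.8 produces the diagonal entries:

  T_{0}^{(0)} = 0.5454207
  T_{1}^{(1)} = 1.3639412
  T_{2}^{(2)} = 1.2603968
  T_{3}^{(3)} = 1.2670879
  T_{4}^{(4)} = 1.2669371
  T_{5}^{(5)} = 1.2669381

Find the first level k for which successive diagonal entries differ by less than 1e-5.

|T_{1}^{(1)} − T_{0}^{(0)}| = 0.8185205 ≥ 1e-5
|T_{2}^{(2)} − T_{1}^{(1)}| = 0.1035444 ≥ 1e-5
|T_{3}^{(3)} − T_{2}^{(2)}| = 0.0066911 ≥ 1e-5
|T_{4}^{(4)} − T_{3}^{(3)}| = 0.0001508 ≥ 1e-5
|T_{5}^{(5)} − T_{4}^{(4)}| = 0.0000010 < 1e-5

k = 5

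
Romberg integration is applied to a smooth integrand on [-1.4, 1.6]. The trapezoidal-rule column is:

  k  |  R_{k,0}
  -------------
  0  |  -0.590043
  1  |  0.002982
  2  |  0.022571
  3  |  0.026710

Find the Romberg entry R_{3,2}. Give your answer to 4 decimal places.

0.0280

Richardson extrapolation on the trapezoidal column (denominator 4−1=3):
R_{2,1} = 0.022571 + (0.022571 − 0.002982)/3 = 0.029101
R_{3,1} = (4·0.026710 − 0.022571) / 3 = 0.028090
R_{3,2} = 0.028090 + (0.028090 − 0.029101)/15 = 0.028023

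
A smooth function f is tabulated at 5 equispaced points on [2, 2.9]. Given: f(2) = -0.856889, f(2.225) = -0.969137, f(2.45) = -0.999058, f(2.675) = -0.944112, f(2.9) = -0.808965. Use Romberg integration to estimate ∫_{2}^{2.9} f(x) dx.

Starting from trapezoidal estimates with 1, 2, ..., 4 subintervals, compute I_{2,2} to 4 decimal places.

I_{0,0} (trapezoid, 1 panel, h=0.9000): -0.749634
I_{1,0} (trapezoid, 2 panels, h=0.4500): -0.824393
I_{2,0} (trapezoid, 4 panels, h=0.2250): -0.842678
I_{1,1} = -0.824393 + (-0.824393 − (-0.749634))/3 = -0.849313
I_{2,1} = -0.842678 + (-0.842678 − (-0.824393))/3 = -0.848773
I_{2,2} = -0.848773 + (-0.848773 − (-0.849313))/15 = -0.848737

-0.8487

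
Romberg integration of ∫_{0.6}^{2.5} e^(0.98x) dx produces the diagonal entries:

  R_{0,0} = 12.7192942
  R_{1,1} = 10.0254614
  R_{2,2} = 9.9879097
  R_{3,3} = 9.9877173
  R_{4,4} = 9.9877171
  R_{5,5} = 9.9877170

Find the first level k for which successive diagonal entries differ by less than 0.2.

k = 2

|R_{1,1} − R_{0,0}| = 2.6938328 ≥ 0.2
|R_{2,2} − R_{1,1}| = 0.0375517 < 0.2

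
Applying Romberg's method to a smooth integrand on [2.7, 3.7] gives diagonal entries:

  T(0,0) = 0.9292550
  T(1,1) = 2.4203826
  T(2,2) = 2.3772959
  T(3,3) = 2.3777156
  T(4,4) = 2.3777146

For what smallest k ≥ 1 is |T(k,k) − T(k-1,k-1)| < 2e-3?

|T(1,1) − T(0,0)| = 1.4911276 ≥ 2e-3
|T(2,2) − T(1,1)| = 0.0430867 ≥ 2e-3
|T(3,3) − T(2,2)| = 0.0004197 < 2e-3

k = 3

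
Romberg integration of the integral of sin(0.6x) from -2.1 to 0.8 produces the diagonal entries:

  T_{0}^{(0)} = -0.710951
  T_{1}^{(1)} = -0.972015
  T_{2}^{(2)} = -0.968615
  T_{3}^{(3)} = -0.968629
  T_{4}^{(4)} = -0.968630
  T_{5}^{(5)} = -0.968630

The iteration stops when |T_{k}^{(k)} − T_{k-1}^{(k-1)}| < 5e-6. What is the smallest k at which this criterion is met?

|T_{1}^{(1)} − T_{0}^{(0)}| = 0.261064 ≥ 5e-6
|T_{2}^{(2)} − T_{1}^{(1)}| = 0.003400 ≥ 5e-6
|T_{3}^{(3)} − T_{2}^{(2)}| = 0.000014 ≥ 5e-6
|T_{4}^{(4)} − T_{3}^{(3)}| = 0.000001 < 5e-6

k = 4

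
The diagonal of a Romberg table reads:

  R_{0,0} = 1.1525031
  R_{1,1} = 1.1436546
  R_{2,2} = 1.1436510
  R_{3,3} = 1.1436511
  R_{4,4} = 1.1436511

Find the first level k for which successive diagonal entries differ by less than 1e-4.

|R_{1,1} − R_{0,0}| = 0.0088485 ≥ 1e-4
|R_{2,2} − R_{1,1}| = 0.0000036 < 1e-4

k = 2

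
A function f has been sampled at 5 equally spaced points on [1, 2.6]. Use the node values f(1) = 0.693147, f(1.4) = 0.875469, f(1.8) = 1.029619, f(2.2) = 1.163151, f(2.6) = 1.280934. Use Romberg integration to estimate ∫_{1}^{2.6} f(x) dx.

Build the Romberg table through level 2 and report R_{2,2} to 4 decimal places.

1.6251

R_{0,0} (trapezoid, 1 panel, h=1.6000): 1.579265
R_{1,0} (trapezoid, 2 panels, h=0.8000): 1.613328
R_{2,0} (trapezoid, 4 panels, h=0.4000): 1.622112
R_{1,1} = 1.613328 + (1.613328 − 1.579265)/3 = 1.624682
R_{2,1} = 1.622112 + (1.622112 − 1.613328)/3 = 1.625040
R_{2,2} = 1.625040 + (1.625040 − 1.624682)/15 = 1.625064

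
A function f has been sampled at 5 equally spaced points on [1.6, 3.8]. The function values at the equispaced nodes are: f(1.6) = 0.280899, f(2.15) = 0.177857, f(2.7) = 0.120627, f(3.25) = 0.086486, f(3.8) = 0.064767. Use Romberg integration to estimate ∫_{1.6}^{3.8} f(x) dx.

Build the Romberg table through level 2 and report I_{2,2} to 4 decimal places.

I_{0,0} (trapezoid, 1 panel, h=2.2000): 0.380233
I_{1,0} (trapezoid, 2 panels, h=1.1000): 0.322806
I_{2,0} (trapezoid, 4 panels, h=0.5500): 0.306792
I_{1,1} = 0.322806 + (0.322806 − 0.380233)/3 = 0.303664
I_{2,1} = 0.306792 + (0.306792 − 0.322806)/3 = 0.301454
I_{2,2} = 0.301454 + (0.301454 − 0.303664)/15 = 0.301307

0.3013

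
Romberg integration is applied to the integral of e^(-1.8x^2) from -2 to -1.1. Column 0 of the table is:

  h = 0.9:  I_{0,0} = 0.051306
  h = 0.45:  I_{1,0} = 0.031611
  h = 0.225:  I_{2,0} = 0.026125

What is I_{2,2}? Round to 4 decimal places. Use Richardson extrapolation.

I_{1,1} = 0.031611 + (0.031611 − 0.051306)/3 = 0.025046
I_{2,1} = 0.026125 + (0.026125 − 0.031611)/3 = 0.024296
I_{2,2} = 0.024296 + (0.024296 − 0.025046)/15 = 0.024246
(Column j=1 coincides with Simpson's rule on the same nodes.)

0.0242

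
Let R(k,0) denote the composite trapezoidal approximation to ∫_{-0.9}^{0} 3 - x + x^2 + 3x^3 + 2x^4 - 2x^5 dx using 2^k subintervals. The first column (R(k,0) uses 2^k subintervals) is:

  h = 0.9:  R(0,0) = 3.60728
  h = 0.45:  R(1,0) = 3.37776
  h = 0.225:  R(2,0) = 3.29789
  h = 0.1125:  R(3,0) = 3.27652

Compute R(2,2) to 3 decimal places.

Richardson extrapolation on the trapezoidal column (denominator 4−1=3):
R(1,1) = (4·3.37776 − 3.60728) / 3 = 3.30125
R(2,1) = (4·3.29789 − 3.37776) / 3 = 3.27127
R(2,2) = 3.27127 + (3.27127 − 3.30125)/15 = 3.26927

3.269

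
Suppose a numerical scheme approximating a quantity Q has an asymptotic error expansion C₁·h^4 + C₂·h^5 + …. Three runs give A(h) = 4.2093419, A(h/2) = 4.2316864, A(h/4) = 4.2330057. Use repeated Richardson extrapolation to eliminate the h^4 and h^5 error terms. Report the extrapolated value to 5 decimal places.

4.23309

First eliminate the h^4 term (factor 2^4 = 16):
  B₁ = (16·4.2316864 − 4.2093419)/15 = 4.2331760
  B₂ = (16·4.2330057 − 4.2316864)/15 = 4.2330937
Then eliminate the h^5 term (factor 2^5 = 32):
  (32·4.2330937 − 4.2331760)/31 = 4.2330910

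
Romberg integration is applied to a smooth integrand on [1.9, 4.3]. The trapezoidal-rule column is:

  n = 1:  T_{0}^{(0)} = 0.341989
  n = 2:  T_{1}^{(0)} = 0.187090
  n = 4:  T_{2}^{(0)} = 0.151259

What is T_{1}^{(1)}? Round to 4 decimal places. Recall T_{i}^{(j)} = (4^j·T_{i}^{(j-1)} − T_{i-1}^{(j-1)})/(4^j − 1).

T_{1}^{(1)} = (4·0.187090 − 0.341989) / 3 = 0.135457

0.1355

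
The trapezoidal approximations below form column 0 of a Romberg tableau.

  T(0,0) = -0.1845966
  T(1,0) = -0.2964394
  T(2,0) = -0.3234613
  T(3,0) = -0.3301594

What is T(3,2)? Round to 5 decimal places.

-0.33239

T(2,1) = -0.3234613 + (-0.3234613 − (-0.2964394))/3 = -0.3324686
T(3,1) = -0.3301594 + (-0.3301594 − (-0.3234613))/3 = -0.3323921
T(3,2) = -0.3323921 + (-0.3323921 − (-0.3324686))/15 = -0.3323870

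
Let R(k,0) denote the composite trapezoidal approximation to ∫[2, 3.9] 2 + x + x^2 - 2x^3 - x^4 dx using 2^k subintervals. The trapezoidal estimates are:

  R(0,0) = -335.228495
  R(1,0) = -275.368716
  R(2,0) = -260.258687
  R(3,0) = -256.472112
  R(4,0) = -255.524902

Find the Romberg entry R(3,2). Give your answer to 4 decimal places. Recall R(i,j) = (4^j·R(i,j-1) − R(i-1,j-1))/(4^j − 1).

R(2,1) = (4·(-260.258687) − (-275.368716)) / 3 = -255.222011
R(3,1) = -256.472112 + (-256.472112 − (-260.258687))/3 = -255.209920
R(3,2) = (16·(-255.209920) − (-255.222011)) / 15 = -255.209114

-255.2091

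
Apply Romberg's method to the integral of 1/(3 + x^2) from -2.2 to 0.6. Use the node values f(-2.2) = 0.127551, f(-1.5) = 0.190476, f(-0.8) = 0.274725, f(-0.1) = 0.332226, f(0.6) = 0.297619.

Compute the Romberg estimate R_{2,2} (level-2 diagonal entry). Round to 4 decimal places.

R_{0,0} (trapezoid, 1 panel, h=2.8000): 0.595238
R_{1,0} (trapezoid, 2 panels, h=1.4000): 0.682234
R_{2,0} (trapezoid, 4 panels, h=0.7000): 0.707008
R_{1,1} = 0.682234 + (0.682234 − 0.595238)/3 = 0.711233
R_{2,1} = 0.707008 + (0.707008 − 0.682234)/3 = 0.715266
R_{2,2} = 0.715266 + (0.715266 − 0.711233)/15 = 0.715535

0.7155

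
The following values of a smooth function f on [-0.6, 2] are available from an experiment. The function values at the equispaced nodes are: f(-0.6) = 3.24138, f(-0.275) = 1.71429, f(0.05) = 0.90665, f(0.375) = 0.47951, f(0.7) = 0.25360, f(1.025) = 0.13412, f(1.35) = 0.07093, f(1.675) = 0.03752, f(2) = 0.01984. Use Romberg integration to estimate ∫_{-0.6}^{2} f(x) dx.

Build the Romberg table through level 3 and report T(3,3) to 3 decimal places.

T(0,0) (trapezoid, 1 panel, h=2.6000): 4.23959
T(1,0) (trapezoid, 2 panels, h=1.3000): 2.44947
T(2,0) (trapezoid, 4 panels, h=0.6500): 1.86016
T(3,0) (trapezoid, 8 panels, h=0.3250): 1.69885
T(1,1) = 2.44947 + (2.44947 − 4.23959)/3 = 1.85276
T(2,1) = 1.86016 + (1.86016 − 2.44947)/3 = 1.66372
T(3,1) = 1.69885 + (1.69885 − 1.86016)/3 = 1.64508
T(2,2) = 1.66372 + (1.66372 − 1.85276)/15 = 1.65112
T(3,2) = 1.64508 + (1.64508 − 1.66372)/15 = 1.64384
T(3,3) = 1.64384 + (1.64384 − 1.65112)/63 = 1.64372

1.644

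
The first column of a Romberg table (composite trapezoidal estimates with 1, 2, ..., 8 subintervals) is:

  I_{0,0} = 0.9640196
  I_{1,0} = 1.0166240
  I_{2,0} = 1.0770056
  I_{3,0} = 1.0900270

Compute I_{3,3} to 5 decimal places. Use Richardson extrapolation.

I_{1,1} = 1.0166240 + (1.0166240 − 0.9640196)/3 = 1.0341588
I_{2,1} = 1.0770056 + (1.0770056 − 1.0166240)/3 = 1.0971328
I_{3,1} = 1.0900270 + (1.0900270 − 1.0770056)/3 = 1.0943675
I_{2,2} = (16·1.0971328 − 1.0341588) / 15 = 1.1013311
I_{3,2} = (16·1.0943675 − 1.0971328) / 15 = 1.0941831
I_{3,3} = 1.0941831 + (1.0941831 − 1.1013311)/63 = 1.0940696

1.09407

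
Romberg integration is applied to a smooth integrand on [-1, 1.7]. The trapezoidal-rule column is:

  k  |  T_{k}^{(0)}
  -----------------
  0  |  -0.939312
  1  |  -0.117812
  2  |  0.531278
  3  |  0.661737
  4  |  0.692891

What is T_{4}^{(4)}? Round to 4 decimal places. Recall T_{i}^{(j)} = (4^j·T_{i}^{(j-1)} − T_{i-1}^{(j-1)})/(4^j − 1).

0.7032

Richardson extrapolation on the trapezoidal column (denominator 4−1=3):
T_{1}^{(1)} = (4·(-0.117812) − (-0.939312)) / 3 = 0.156021
T_{2}^{(1)} = 0.531278 + (0.531278 − (-0.117812))/3 = 0.747641
T_{3}^{(1)} = (4·0.661737 − 0.531278) / 3 = 0.705223
T_{4}^{(1)} = 0.692891 + (0.692891 − 0.661737)/3 = 0.703276
T_{2}^{(2)} = 0.747641 + (0.747641 − 0.156021)/15 = 0.787082
T_{3}^{(2)} = 0.705223 + (0.705223 − 0.747641)/15 = 0.702395
T_{4}^{(2)} = 0.703276 + (0.703276 − 0.705223)/15 = 0.703146
T_{3}^{(3)} = 0.702395 + (0.702395 − 0.787082)/63 = 0.701051
T_{4}^{(3)} = 0.703146 + (0.703146 − 0.702395)/63 = 0.703158
T_{4}^{(4)} = 0.703158 + (0.703158 − 0.701051)/255 = 0.703166
(Column j=1 coincides with Simpson's rule on the same nodes.)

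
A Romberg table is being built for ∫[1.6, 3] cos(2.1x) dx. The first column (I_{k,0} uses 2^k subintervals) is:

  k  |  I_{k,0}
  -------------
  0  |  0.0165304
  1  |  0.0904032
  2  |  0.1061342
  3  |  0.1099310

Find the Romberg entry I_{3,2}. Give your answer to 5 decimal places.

0.11118

Richardson extrapolation on the trapezoidal column (denominator 4−1=3):
I_{2,1} = (4·0.1061342 − 0.0904032) / 3 = 0.1113779
I_{3,1} = 0.1099310 + (0.1099310 − 0.1061342)/3 = 0.1111966
I_{3,2} = (16·0.1111966 − 0.1113779) / 15 = 0.1111845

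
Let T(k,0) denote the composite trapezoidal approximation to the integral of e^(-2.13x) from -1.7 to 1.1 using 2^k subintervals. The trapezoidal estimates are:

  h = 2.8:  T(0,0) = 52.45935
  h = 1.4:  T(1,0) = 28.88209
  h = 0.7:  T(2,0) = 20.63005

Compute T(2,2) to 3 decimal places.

Richardson extrapolation on the trapezoidal column (denominator 4−1=3):
T(1,1) = 28.88209 + (28.88209 − 52.45935)/3 = 21.02300
T(2,1) = 20.63005 + (20.63005 − 28.88209)/3 = 17.87937
T(2,2) = (16·17.87937 − 21.02300) / 15 = 17.66979
(Column j=1 coincides with Simpson's rule on the same nodes.)

17.670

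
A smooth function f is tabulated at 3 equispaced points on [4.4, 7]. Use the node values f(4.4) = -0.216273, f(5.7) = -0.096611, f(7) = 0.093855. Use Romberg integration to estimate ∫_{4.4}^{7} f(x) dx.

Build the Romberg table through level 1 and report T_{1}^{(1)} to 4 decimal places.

-0.2205

T_{0}^{(0)} (trapezoid, 1 panel, h=2.6000): -0.159143
T_{1}^{(0)} (trapezoid, 2 panels, h=1.3000): -0.205166
T_{1}^{(1)} = -0.205166 + (-0.205166 − (-0.159143))/3 = -0.220507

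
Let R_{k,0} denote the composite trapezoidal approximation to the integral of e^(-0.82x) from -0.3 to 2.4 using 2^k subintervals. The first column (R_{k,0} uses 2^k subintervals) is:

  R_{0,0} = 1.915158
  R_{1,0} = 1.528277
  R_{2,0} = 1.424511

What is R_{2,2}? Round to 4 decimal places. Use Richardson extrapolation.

1.3893

Richardson extrapolation on the trapezoidal column (denominator 4−1=3):
R_{1,1} = (4·1.528277 − 1.915158) / 3 = 1.399317
R_{2,1} = 1.424511 + (1.424511 − 1.528277)/3 = 1.389922
R_{2,2} = (16·1.389922 − 1.399317) / 15 = 1.389296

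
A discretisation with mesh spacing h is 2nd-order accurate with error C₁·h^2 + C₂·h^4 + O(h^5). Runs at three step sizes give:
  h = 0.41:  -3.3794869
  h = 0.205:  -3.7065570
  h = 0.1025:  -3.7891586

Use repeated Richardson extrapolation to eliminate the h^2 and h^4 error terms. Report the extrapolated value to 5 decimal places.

First eliminate the h^2 term (factor 2^2 = 4):
  B₁ = (4·(-3.7065570) − (-3.3794869))/3 = -3.8155804
  B₂ = (4·(-3.7891586) − (-3.7065570))/3 = -3.8166925
Then eliminate the h^4 term (factor 2^4 = 16):
  (16·(-3.8166925) − (-3.8155804))/15 = -3.8167666

-3.81677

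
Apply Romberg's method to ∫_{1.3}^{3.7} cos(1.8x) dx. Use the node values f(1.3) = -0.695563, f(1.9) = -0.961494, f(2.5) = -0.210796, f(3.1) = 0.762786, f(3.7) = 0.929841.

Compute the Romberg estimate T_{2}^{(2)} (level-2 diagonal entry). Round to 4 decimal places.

T_{0}^{(0)} (trapezoid, 1 panel, h=2.4000): 0.281134
T_{1}^{(0)} (trapezoid, 2 panels, h=1.2000): -0.112388
T_{2}^{(0)} (trapezoid, 4 panels, h=0.6000): -0.175419
T_{1}^{(1)} = -0.112388 + (-0.112388 − 0.281134)/3 = -0.243562
T_{2}^{(1)} = -0.175419 + (-0.175419 − (-0.112388))/3 = -0.196429
T_{2}^{(2)} = -0.196429 + (-0.196429 − (-0.243562))/15 = -0.193287

-0.1933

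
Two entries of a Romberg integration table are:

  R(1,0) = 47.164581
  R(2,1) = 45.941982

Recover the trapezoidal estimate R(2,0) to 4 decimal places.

46.2476

From R(2,1) = (4·R(2,0) − R(1,0))/3, solve for R(2,0):
4·R(2,0) = 3·45.941982 + 47.164581 = 184.990527
R(2,0) = 46.247632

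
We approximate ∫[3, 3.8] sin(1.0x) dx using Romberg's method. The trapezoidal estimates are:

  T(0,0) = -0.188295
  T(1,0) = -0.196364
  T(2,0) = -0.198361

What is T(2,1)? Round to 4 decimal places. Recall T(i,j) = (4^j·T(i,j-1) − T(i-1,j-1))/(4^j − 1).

T(2,1) = (4·(-0.198361) − (-0.196364)) / 3 = -0.199027

-0.1990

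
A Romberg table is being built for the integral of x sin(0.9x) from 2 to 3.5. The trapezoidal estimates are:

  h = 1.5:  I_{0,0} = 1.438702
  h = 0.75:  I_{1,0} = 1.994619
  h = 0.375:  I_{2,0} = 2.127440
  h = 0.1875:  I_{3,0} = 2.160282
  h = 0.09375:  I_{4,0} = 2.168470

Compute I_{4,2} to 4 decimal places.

Richardson extrapolation on the trapezoidal column (denominator 4−1=3):
I_{3,1} = (4·2.160282 − 2.127440) / 3 = 2.171229
I_{4,1} = 2.168470 + (2.168470 − 2.160282)/3 = 2.171199
I_{4,2} = 2.171199 + (2.171199 − 2.171229)/15 = 2.171197

2.1712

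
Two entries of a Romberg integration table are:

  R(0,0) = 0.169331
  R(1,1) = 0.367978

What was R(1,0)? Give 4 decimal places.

From R(1,1) = (4·R(1,0) − R(0,0))/3, solve for R(1,0):
4·R(1,0) = 3·0.367978 + 0.169331 = 1.273265
R(1,0) = 0.318316

0.3183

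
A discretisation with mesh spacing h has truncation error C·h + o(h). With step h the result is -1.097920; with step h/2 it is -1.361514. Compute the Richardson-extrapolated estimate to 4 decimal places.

Extrapolated value = (2·A(h/2) − A(h)) / (2 − 1)
= (2·(-1.361514) − (-1.097920)) / 1
= -1.625108 / 1 = -1.625108

-1.6251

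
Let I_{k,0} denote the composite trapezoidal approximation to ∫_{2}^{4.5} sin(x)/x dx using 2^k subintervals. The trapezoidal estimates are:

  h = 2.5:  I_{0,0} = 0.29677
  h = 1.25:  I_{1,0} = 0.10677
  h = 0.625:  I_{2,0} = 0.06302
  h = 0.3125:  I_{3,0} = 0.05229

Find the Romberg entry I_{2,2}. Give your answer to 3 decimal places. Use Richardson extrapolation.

0.049

Richardson extrapolation on the trapezoidal column (denominator 4−1=3):
I_{1,1} = (4·0.10677 − 0.29677) / 3 = 0.04344
I_{2,1} = (4·0.06302 − 0.10677) / 3 = 0.04844
I_{2,2} = 0.04844 + (0.04844 − 0.04344)/15 = 0.04877
(Column j=1 coincides with Simpson's rule on the same nodes.)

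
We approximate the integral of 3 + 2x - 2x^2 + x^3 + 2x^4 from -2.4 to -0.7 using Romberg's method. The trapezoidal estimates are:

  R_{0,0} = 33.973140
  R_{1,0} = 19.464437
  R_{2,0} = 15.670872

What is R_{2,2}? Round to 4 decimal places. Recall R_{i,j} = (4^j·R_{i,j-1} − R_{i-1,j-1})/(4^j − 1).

14.3916

R_{1,1} = (4·19.464437 − 33.973140) / 3 = 14.628203
R_{2,1} = 15.670872 + (15.670872 − 19.464437)/3 = 14.406350
R_{2,2} = 14.406350 + (14.406350 − 14.628203)/15 = 14.391560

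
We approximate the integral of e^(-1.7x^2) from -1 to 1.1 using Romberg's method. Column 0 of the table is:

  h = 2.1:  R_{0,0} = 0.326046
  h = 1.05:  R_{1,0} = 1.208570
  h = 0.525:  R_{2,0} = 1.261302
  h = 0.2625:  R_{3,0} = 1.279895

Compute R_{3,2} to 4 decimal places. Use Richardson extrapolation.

1.2866

Richardson extrapolation on the trapezoidal column (denominator 4−1=3):
R_{2,1} = 1.261302 + (1.261302 − 1.208570)/3 = 1.278879
R_{3,1} = 1.279895 + (1.279895 − 1.261302)/3 = 1.286093
R_{3,2} = (16·1.286093 − 1.278879) / 15 = 1.286574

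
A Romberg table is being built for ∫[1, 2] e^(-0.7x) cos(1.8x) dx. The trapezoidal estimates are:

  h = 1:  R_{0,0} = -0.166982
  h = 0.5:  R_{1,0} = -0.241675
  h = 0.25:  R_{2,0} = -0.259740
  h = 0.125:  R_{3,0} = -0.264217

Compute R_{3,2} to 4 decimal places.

Richardson extrapolation on the trapezoidal column (denominator 4−1=3):
R_{2,1} = -0.259740 + (-0.259740 − (-0.241675))/3 = -0.265762
R_{3,1} = (4·(-0.264217) − (-0.259740)) / 3 = -0.265709
R_{3,2} = -0.265709 + (-0.265709 − (-0.265762))/15 = -0.265705

-0.2657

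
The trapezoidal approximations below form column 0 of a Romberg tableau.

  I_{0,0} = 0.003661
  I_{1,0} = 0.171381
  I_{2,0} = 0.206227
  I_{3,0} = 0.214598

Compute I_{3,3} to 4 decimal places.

0.2174

Richardson extrapolation on the trapezoidal column (denominator 4−1=3):
I_{1,1} = 0.171381 + (0.171381 − 0.003661)/3 = 0.227288
I_{2,1} = 0.206227 + (0.206227 − 0.171381)/3 = 0.217842
I_{3,1} = (4·0.214598 − 0.206227) / 3 = 0.217388
I_{2,2} = (16·0.217842 − 0.227288) / 15 = 0.217212
I_{3,2} = 0.217388 + (0.217388 − 0.217842)/15 = 0.217358
I_{3,3} = 0.217358 + (0.217358 − 0.217212)/63 = 0.217360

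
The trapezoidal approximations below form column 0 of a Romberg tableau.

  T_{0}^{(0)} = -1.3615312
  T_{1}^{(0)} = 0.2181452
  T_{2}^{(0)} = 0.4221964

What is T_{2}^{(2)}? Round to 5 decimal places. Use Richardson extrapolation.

0.47325

Richardson extrapolation on the trapezoidal column (denominator 4−1=3):
T_{1}^{(1)} = 0.2181452 + (0.2181452 − (-1.3615312))/3 = 0.7447040
T_{2}^{(1)} = (4·0.4221964 − 0.2181452) / 3 = 0.4902135
T_{2}^{(2)} = (16·0.4902135 − 0.7447040) / 15 = 0.4732475
(Column j=1 coincides with Simpson's rule on the same nodes.)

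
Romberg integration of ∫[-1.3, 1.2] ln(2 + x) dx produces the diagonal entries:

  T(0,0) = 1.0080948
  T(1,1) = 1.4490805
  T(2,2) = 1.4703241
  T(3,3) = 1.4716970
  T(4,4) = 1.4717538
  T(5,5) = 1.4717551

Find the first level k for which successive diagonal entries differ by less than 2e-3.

k = 3

|T(1,1) − T(0,0)| = 0.4409857 ≥ 2e-3
|T(2,2) − T(1,1)| = 0.0212436 ≥ 2e-3
|T(3,3) − T(2,2)| = 0.0013729 < 2e-3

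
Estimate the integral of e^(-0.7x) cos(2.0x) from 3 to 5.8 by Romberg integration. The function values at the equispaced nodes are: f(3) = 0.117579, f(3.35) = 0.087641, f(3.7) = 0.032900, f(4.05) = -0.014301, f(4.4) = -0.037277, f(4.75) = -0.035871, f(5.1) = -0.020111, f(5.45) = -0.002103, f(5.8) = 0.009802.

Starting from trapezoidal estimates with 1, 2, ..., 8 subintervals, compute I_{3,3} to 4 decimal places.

0.0257

I_{0,0} (trapezoid, 1 panel, h=2.8000): 0.178333
I_{1,0} (trapezoid, 2 panels, h=1.4000): 0.036979
I_{2,0} (trapezoid, 4 panels, h=0.7000): 0.027442
I_{3,0} (trapezoid, 8 panels, h=0.3500): 0.026099
I_{1,1} = 0.036979 + (0.036979 − 0.178333)/3 = -0.010139
I_{2,1} = 0.027442 + (0.027442 − 0.036979)/3 = 0.024263
I_{3,1} = 0.026099 + (0.026099 − 0.027442)/3 = 0.025651
I_{2,2} = 0.024263 + (0.024263 − (-0.010139))/15 = 0.026556
I_{3,2} = 0.025651 + (0.025651 − 0.024263)/15 = 0.025744
I_{3,3} = 0.025744 + (0.025744 − 0.026556)/63 = 0.025731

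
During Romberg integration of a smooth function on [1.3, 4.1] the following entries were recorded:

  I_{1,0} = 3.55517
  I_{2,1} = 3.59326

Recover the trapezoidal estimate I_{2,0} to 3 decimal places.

From I_{2,1} = (4·I_{2,0} − I_{1,0})/3, solve for I_{2,0}:
4·I_{2,0} = 3·3.59326 + 3.55517 = 14.33495
I_{2,0} = 3.58374

3.584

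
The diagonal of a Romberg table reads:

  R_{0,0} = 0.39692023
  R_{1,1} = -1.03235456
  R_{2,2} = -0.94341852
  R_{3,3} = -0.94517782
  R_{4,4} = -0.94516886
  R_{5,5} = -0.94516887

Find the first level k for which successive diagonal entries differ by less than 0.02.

|R_{1,1} − R_{0,0}| = 1.42927479 ≥ 0.02
|R_{2,2} − R_{1,1}| = 0.08893604 ≥ 0.02
|R_{3,3} − R_{2,2}| = 0.00175930 < 0.02

k = 3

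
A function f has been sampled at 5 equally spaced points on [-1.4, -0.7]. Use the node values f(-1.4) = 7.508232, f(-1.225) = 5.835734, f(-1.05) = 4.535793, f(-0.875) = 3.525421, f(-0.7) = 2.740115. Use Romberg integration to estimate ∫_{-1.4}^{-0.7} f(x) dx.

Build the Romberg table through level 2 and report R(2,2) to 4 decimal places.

3.3112

R(0,0) (trapezoid, 1 panel, h=0.7000): 3.586921
R(1,0) (trapezoid, 2 panels, h=0.3500): 3.380988
R(2,0) (trapezoid, 4 panels, h=0.1750): 3.328696
R(1,1) = 3.380988 + (3.380988 − 3.586921)/3 = 3.312344
R(2,1) = 3.328696 + (3.328696 − 3.380988)/3 = 3.311265
R(2,2) = 3.311265 + (3.311265 − 3.312344)/15 = 3.311193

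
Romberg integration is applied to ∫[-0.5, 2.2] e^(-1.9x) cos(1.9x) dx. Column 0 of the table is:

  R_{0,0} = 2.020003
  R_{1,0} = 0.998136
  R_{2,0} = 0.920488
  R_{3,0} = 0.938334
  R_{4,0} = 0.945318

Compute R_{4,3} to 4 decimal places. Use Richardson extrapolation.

0.9479

Richardson extrapolation on the trapezoidal column (denominator 4−1=3):
R_{2,1} = 0.920488 + (0.920488 − 0.998136)/3 = 0.894605
R_{3,1} = (4·0.938334 − 0.920488) / 3 = 0.944283
R_{4,1} = 0.945318 + (0.945318 − 0.938334)/3 = 0.947646
R_{3,2} = (16·0.944283 − 0.894605) / 15 = 0.947595
R_{4,2} = (16·0.947646 − 0.944283) / 15 = 0.947870
R_{4,3} = (64·0.947870 − 0.947595) / 63 = 0.947874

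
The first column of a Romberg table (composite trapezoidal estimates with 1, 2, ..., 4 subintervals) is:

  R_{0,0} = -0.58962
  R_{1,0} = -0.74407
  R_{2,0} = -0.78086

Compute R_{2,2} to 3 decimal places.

R_{1,1} = -0.74407 + (-0.74407 − (-0.58962))/3 = -0.79555
R_{2,1} = (4·(-0.78086) − (-0.74407)) / 3 = -0.79312
R_{2,2} = -0.79312 + (-0.79312 − (-0.79555))/15 = -0.79296
(Column j=1 coincides with Simpson's rule on the same nodes.)

-0.793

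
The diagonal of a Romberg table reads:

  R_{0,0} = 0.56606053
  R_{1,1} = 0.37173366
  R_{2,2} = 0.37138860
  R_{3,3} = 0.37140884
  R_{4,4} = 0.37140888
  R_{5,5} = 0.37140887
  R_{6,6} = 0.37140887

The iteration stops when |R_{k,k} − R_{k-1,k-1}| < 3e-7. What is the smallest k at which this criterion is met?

|R_{1,1} − R_{0,0}| = 0.19432687 ≥ 3e-7
|R_{2,2} − R_{1,1}| = 0.00034506 ≥ 3e-7
|R_{3,3} − R_{2,2}| = 0.00002024 ≥ 3e-7
|R_{4,4} − R_{3,3}| = 0.00000004 < 3e-7

k = 4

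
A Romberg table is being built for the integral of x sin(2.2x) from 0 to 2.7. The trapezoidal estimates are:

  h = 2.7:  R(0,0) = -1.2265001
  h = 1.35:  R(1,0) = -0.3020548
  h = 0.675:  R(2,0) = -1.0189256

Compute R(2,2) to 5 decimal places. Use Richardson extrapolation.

-1.34215

Richardson extrapolation on the trapezoidal column (denominator 4−1=3):
R(1,1) = -0.3020548 + (-0.3020548 − (-1.2265001))/3 = 0.0060936
R(2,1) = (4·(-1.0189256) − (-0.3020548)) / 3 = -1.2578825
R(2,2) = -1.2578825 + (-1.2578825 − 0.0060936)/15 = -1.3421476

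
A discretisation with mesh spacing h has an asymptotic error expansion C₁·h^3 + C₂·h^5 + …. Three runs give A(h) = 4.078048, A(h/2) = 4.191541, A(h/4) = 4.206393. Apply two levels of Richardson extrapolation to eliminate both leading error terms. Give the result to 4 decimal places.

First eliminate the h^3 term (factor 2^3 = 8):
  B₁ = (8·4.191541 − 4.078048)/7 = 4.207754
  B₂ = (8·4.206393 − 4.191541)/7 = 4.208515
Then eliminate the h^5 term (factor 2^5 = 32):
  (32·4.208515 − 4.207754)/31 = 4.208540

4.2085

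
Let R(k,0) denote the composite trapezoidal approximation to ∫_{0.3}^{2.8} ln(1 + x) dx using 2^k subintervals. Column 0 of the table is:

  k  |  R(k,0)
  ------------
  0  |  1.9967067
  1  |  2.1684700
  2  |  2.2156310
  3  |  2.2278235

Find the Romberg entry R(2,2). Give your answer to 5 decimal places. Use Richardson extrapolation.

Richardson extrapolation on the trapezoidal column (denominator 4−1=3):
R(1,1) = (4·2.1684700 − 1.9967067) / 3 = 2.2257244
R(2,1) = 2.2156310 + (2.2156310 − 2.1684700)/3 = 2.2313513
R(2,2) = (16·2.2313513 − 2.2257244) / 15 = 2.2317264
(Column j=1 coincides with Simpson's rule on the same nodes.)

2.23173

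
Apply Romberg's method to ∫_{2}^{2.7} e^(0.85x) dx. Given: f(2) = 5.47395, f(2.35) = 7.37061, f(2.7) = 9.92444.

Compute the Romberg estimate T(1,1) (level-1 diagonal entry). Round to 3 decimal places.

5.236

T(0,0) (trapezoid, 1 panel, h=0.7000): 5.38944
T(1,0) (trapezoid, 2 panels, h=0.3500): 5.27443
T(1,1) = 5.27443 + (5.27443 − 5.38944)/3 = 5.23609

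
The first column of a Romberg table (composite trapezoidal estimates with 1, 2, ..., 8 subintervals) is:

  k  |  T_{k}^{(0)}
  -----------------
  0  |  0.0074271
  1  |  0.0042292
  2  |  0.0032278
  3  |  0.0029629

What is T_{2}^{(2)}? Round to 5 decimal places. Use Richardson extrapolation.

Richardson extrapolation on the trapezoidal column (denominator 4−1=3):
T_{1}^{(1)} = (4·0.0042292 − 0.0074271) / 3 = 0.0031632
T_{2}^{(1)} = (4·0.0032278 − 0.0042292) / 3 = 0.0028940
T_{2}^{(2)} = 0.0028940 + (0.0028940 − 0.0031632)/15 = 0.0028761
(Column j=1 coincides with Simpson's rule on the same nodes.)

0.00288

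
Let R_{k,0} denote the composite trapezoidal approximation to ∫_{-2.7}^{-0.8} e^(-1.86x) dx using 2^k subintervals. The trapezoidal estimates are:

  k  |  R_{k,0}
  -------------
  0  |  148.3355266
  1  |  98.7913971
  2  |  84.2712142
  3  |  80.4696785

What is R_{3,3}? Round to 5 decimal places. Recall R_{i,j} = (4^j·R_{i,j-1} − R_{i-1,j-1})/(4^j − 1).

79.18640

R_{1,1} = 98.7913971 + (98.7913971 − 148.3355266)/3 = 82.2766873
R_{2,1} = (4·84.2712142 − 98.7913971) / 3 = 79.4311532
R_{3,1} = 80.4696785 + (80.4696785 − 84.2712142)/3 = 79.2024999
R_{2,2} = 79.4311532 + (79.4311532 − 82.2766873)/15 = 79.2414509
R_{3,2} = 79.2024999 + (79.2024999 − 79.4311532)/15 = 79.1872563
R_{3,3} = 79.1872563 + (79.1872563 − 79.2414509)/63 = 79.1863961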